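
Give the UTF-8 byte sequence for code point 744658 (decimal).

U+B5CD2 = 0xB5CD2 = 744658 decimal. In range U+10000–U+10FFFF → 4-byte form: 11110xxx 10xxxxxx 10xxxxxx 10xxxxxx.
Binary (21 bits): 010110101110011010010.
Split 3+6+6+6: 010 | 110101 | 110011 | 010010.
Byte 1: 11110010 = 0xF2.
Byte 2: 10110101 = 0xB5.
Byte 3: 10110011 = 0xB3.
Byte 4: 10010010 = 0x92.

F2 B5 B3 92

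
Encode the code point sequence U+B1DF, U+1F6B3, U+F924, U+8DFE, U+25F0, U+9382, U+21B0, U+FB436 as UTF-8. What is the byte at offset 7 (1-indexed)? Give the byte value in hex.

1-indexed offset 7 is 0-indexed offset 6.
U+B1DF → 3-byte form EB 87 9F at offsets 0–2.
U+1F6B3 → 4-byte form F0 9F 9A B3 at offsets 3–6.
Offset 6 falls in char 2's range; it's byte 4 of F0 9F 9A B3 = 0xB3.

0xB3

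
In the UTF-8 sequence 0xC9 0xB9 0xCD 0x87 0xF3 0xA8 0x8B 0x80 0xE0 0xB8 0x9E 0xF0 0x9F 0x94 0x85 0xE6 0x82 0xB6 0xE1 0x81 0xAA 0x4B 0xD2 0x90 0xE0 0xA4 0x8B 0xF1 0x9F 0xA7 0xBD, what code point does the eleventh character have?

Offset 0: leading byte 0xC9 = 11001001 → 2-byte char #1 = C9 B9.
Offset 2: leading byte 0xCD = 11001101 → 2-byte char #2 = CD 87.
Offset 4: leading byte 0xF3 = 11110011 → 4-byte char #3 = F3 A8 8B 80.
Offset 8: leading byte 0xE0 = 11100000 → 3-byte char #4 = E0 B8 9E.
Offset 11: leading byte 0xF0 = 11110000 → 4-byte char #5 = F0 9F 94 85.
Offset 15: leading byte 0xE6 = 11100110 → 3-byte char #6 = E6 82 B6.
Offset 18: leading byte 0xE1 = 11100001 → 3-byte char #7 = E1 81 AA.
Offset 21: leading byte 0x4B = 01001011 → 1-byte char #8 = 4B.
Offset 22: leading byte 0xD2 = 11010010 → 2-byte char #9 = D2 90.
Offset 24: leading byte 0xE0 = 11100000 → 3-byte char #10 = E0 A4 8B.
Offset 27: leading byte 0xF1 = 11110001 → 4-byte char #11 = F1 9F A7 BD.
Leading byte 0xF1 = 11110001 matches 11110xxx → 4-byte sequence.
Byte 1: 0xF1 = 11110001, payload 001 (3 bits).
Byte 2: 0x9F = 10011111 (10xxxxxx ✓), payload 011111.
Byte 3: 0xA7 = 10100111 (10xxxxxx ✓), payload 100111.
Byte 4: 0xBD = 10111101 (10xxxxxx ✓), payload 111101.
Concatenate: 001011111100111111101 = 0x5F9FD (21 bits → U+5F9FD).

U+5F9FD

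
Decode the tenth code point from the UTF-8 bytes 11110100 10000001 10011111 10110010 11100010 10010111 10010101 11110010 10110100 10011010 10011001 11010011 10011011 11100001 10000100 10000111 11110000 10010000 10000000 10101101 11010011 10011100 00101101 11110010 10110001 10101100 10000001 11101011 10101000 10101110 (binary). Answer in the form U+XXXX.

U+BA2E

Offset 0: leading byte 0xF4 = 11110100 → 4-byte char #1 = F4 81 9F B2.
Offset 4: leading byte 0xE2 = 11100010 → 3-byte char #2 = E2 97 95.
Offset 7: leading byte 0xF2 = 11110010 → 4-byte char #3 = F2 B4 9A 99.
Offset 11: leading byte 0xD3 = 11010011 → 2-byte char #4 = D3 9B.
Offset 13: leading byte 0xE1 = 11100001 → 3-byte char #5 = E1 84 87.
Offset 16: leading byte 0xF0 = 11110000 → 4-byte char #6 = F0 90 80 AD.
Offset 20: leading byte 0xD3 = 11010011 → 2-byte char #7 = D3 9C.
Offset 22: leading byte 0x2D = 00101101 → 1-byte char #8 = 2D.
Offset 23: leading byte 0xF2 = 11110010 → 4-byte char #9 = F2 B1 AC 81.
Offset 27: leading byte 0xEB = 11101011 → 3-byte char #10 = EB A8 AE.
Leading byte 0xEB = 11101011 matches 1110xxxx → 3-byte sequence.
Byte 1: 0xEB = 11101011, payload 1011 (4 bits).
Byte 2: 0xA8 = 10101000 (10xxxxxx ✓), payload 101000.
Byte 3: 0xAE = 10101110 (10xxxxxx ✓), payload 101110.
Concatenate: 1011101000101110 = 0xBA2E (16 bits → U+BA2E).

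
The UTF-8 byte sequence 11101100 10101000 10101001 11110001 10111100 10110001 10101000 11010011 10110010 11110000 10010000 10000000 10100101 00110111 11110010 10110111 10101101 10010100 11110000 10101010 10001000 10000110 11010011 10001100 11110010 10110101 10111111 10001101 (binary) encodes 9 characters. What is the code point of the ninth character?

U+B5FCD

Offset 0: leading byte 0xEC = 11101100 → 3-byte char #1 = EC A8 A9.
Offset 3: leading byte 0xF1 = 11110001 → 4-byte char #2 = F1 BC B1 A8.
Offset 7: leading byte 0xD3 = 11010011 → 2-byte char #3 = D3 B2.
Offset 9: leading byte 0xF0 = 11110000 → 4-byte char #4 = F0 90 80 A5.
Offset 13: leading byte 0x37 = 00110111 → 1-byte char #5 = 37.
Offset 14: leading byte 0xF2 = 11110010 → 4-byte char #6 = F2 B7 AD 94.
Offset 18: leading byte 0xF0 = 11110000 → 4-byte char #7 = F0 AA 88 86.
Offset 22: leading byte 0xD3 = 11010011 → 2-byte char #8 = D3 8C.
Offset 24: leading byte 0xF2 = 11110010 → 4-byte char #9 = F2 B5 BF 8D.
Leading byte 0xF2 = 11110010 matches 11110xxx → 4-byte sequence.
Byte 1: 0xF2 = 11110010, payload 010 (3 bits).
Byte 2: 0xB5 = 10110101 (10xxxxxx ✓), payload 110101.
Byte 3: 0xBF = 10111111 (10xxxxxx ✓), payload 111111.
Byte 4: 0x8D = 10001101 (10xxxxxx ✓), payload 001101.
Concatenate: 010110101111111001101 = 0xB5FCD (21 bits → U+B5FCD).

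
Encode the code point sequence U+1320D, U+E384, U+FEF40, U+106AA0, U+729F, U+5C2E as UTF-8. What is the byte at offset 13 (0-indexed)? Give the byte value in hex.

U+1320D → 4-byte form F0 93 88 8D at offsets 0–3.
U+E384 → 3-byte form EE 8E 84 at offsets 4–6.
U+FEF40 → 4-byte form F3 BE BD 80 at offsets 7–10.
U+106AA0 → 4-byte form F4 86 AA A0 at offsets 11–14.
Offset 13 falls in char 4's range; it's byte 3 of F4 86 AA A0 = 0xAA.

0xAA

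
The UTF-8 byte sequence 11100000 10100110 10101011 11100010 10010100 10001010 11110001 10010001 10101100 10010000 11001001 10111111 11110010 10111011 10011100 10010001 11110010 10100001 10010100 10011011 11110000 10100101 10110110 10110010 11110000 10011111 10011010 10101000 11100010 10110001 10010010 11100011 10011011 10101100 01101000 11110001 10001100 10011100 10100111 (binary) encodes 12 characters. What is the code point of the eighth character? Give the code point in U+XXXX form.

Offset 0: leading byte 0xE0 = 11100000 → 3-byte char #1 = E0 A6 AB.
Offset 3: leading byte 0xE2 = 11100010 → 3-byte char #2 = E2 94 8A.
Offset 6: leading byte 0xF1 = 11110001 → 4-byte char #3 = F1 91 AC 90.
Offset 10: leading byte 0xC9 = 11001001 → 2-byte char #4 = C9 BF.
Offset 12: leading byte 0xF2 = 11110010 → 4-byte char #5 = F2 BB 9C 91.
Offset 16: leading byte 0xF2 = 11110010 → 4-byte char #6 = F2 A1 94 9B.
Offset 20: leading byte 0xF0 = 11110000 → 4-byte char #7 = F0 A5 B6 B2.
Offset 24: leading byte 0xF0 = 11110000 → 4-byte char #8 = F0 9F 9A A8.
Leading byte 0xF0 = 11110000 matches 11110xxx → 4-byte sequence.
Byte 1: 0xF0 = 11110000, payload 000 (3 bits).
Byte 2: 0x9F = 10011111 (10xxxxxx ✓), payload 011111.
Byte 3: 0x9A = 10011010 (10xxxxxx ✓), payload 011010.
Byte 4: 0xA8 = 10101000 (10xxxxxx ✓), payload 101000.
Concatenate: 000011111011010101000 = 0x1F6A8 (21 bits → U+1F6A8).

U+1F6A8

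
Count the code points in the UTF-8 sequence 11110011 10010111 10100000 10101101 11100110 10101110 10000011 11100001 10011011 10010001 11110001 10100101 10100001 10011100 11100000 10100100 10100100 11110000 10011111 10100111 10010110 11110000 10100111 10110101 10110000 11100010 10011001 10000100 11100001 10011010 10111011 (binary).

Byte at offset 0: 0xF3 = 11110011 → 4-byte char (#1). Advance 4.
Byte at offset 4: 0xE6 = 11100110 → 3-byte char (#2). Advance 3.
Byte at offset 7: 0xE1 = 11100001 → 3-byte char (#3). Advance 3.
Byte at offset 10: 0xF1 = 11110001 → 4-byte char (#4). Advance 4.
Byte at offset 14: 0xE0 = 11100000 → 3-byte char (#5). Advance 3.
Byte at offset 17: 0xF0 = 11110000 → 4-byte char (#6). Advance 4.
Byte at offset 21: 0xF0 = 11110000 → 4-byte char (#7). Advance 4.
Byte at offset 25: 0xE2 = 11100010 → 3-byte char (#8). Advance 3.
Byte at offset 28: 0xE1 = 11100001 → 3-byte char (#9). Advance 3.
Reached end at offset 31 after 9 code points.

9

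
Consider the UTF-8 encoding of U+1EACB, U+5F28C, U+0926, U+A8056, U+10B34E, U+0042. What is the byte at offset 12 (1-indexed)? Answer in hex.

1-indexed offset 12 is 0-indexed offset 11.
U+1EACB → 4-byte form F0 9E AB 8B at offsets 0–3.
U+5F28C → 4-byte form F1 9F 8A 8C at offsets 4–7.
U+0926 → 3-byte form E0 A4 A6 at offsets 8–10.
U+A8056 → 4-byte form F2 A8 81 96 at offsets 11–14.
Offset 11 falls in char 4's range; it's byte 1 of F2 A8 81 96 = 0xF2.

0xF2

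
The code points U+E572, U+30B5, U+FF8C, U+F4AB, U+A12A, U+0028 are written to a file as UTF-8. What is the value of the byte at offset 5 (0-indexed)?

U+E572 → 3-byte form EE 95 B2 at offsets 0–2.
U+30B5 → 3-byte form E3 82 B5 at offsets 3–5.
Offset 5 falls in char 2's range; it's byte 3 of E3 82 B5 = 0xB5.

0xB5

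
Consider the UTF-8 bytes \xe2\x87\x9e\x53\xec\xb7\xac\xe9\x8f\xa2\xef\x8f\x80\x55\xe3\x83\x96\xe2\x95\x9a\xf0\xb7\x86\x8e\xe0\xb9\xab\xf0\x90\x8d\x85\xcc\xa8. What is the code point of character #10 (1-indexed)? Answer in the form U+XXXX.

U+0E6B

Offset 0: leading byte 0xE2 = 11100010 → 3-byte char #1 = E2 87 9E.
Offset 3: leading byte 0x53 = 01010011 → 1-byte char #2 = 53.
Offset 4: leading byte 0xEC = 11101100 → 3-byte char #3 = EC B7 AC.
Offset 7: leading byte 0xE9 = 11101001 → 3-byte char #4 = E9 8F A2.
Offset 10: leading byte 0xEF = 11101111 → 3-byte char #5 = EF 8F 80.
Offset 13: leading byte 0x55 = 01010101 → 1-byte char #6 = 55.
Offset 14: leading byte 0xE3 = 11100011 → 3-byte char #7 = E3 83 96.
Offset 17: leading byte 0xE2 = 11100010 → 3-byte char #8 = E2 95 9A.
Offset 20: leading byte 0xF0 = 11110000 → 4-byte char #9 = F0 B7 86 8E.
Offset 24: leading byte 0xE0 = 11100000 → 3-byte char #10 = E0 B9 AB.
Leading byte 0xE0 = 11100000 matches 1110xxxx → 3-byte sequence.
Byte 1: 0xE0 = 11100000, payload 0000 (4 bits).
Byte 2: 0xB9 = 10111001 (10xxxxxx ✓), payload 111001.
Byte 3: 0xAB = 10101011 (10xxxxxx ✓), payload 101011.
Concatenate: 0000111001101011 = 0xE6B (16 bits → U+0E6B).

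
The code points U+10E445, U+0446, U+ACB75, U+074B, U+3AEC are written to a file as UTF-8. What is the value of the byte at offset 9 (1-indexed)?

1-indexed offset 9 is 0-indexed offset 8.
U+10E445 → 4-byte form F4 8E 91 85 at offsets 0–3.
U+0446 → 2-byte form D1 86 at offsets 4–5.
U+ACB75 → 4-byte form F2 AC AD B5 at offsets 6–9.
Offset 8 falls in char 3's range; it's byte 3 of F2 AC AD B5 = 0xAD.

0xAD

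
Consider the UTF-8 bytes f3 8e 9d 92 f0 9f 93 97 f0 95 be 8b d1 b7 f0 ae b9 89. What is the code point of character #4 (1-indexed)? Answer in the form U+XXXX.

U+0477

Offset 0: leading byte 0xF3 = 11110011 → 4-byte char #1 = F3 8E 9D 92.
Offset 4: leading byte 0xF0 = 11110000 → 4-byte char #2 = F0 9F 93 97.
Offset 8: leading byte 0xF0 = 11110000 → 4-byte char #3 = F0 95 BE 8B.
Offset 12: leading byte 0xD1 = 11010001 → 2-byte char #4 = D1 B7.
Leading byte 0xD1 = 11010001 matches 110xxxxx → 2-byte sequence.
Byte 1: 0xD1 = 11010001, payload 10001 (5 bits).
Byte 2: 0xB7 = 10110111 (10xxxxxx ✓), payload 110111.
Concatenate: 10001110111 = 0x477 (11 bits → U+0477).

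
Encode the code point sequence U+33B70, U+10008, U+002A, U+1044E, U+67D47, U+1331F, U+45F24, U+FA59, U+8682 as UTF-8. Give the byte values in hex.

F0 B3 AD B0 F0 90 80 88 2A F0 90 91 8E F1 A7 B5 87 F0 93 8C 9F F1 85 BC A4 EF A9 99 E8 9A 82

U+33B70: 4-byte form → F0 B3 AD B0.
U+10008: 4-byte form → F0 90 80 88.
U+002A: 1-byte form → 2A.
U+1044E: 4-byte form → F0 90 91 8E.
U+67D47: 4-byte form → F1 A7 B5 87.
U+1331F: 4-byte form → F0 93 8C 9F.
U+45F24: 4-byte form → F1 85 BC A4.
U+FA59: 3-byte form → EF A9 99.
U+8682: 3-byte form → E8 9A 82.
Concatenated (31 bytes): F0 B3 AD B0 F0 90 80 88 2A F0 90 91 8E F1 A7 B5 87 F0 93 8C 9F F1 85 BC A4 EF A9 99 E8 9A 82.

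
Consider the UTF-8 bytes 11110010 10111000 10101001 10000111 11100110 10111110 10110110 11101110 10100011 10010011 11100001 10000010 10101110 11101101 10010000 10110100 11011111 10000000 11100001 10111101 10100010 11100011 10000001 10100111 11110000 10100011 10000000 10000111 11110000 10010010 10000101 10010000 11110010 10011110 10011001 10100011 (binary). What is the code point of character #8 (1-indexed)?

Offset 0: leading byte 0xF2 = 11110010 → 4-byte char #1 = F2 B8 A9 87.
Offset 4: leading byte 0xE6 = 11100110 → 3-byte char #2 = E6 BE B6.
Offset 7: leading byte 0xEE = 11101110 → 3-byte char #3 = EE A3 93.
Offset 10: leading byte 0xE1 = 11100001 → 3-byte char #4 = E1 82 AE.
Offset 13: leading byte 0xED = 11101101 → 3-byte char #5 = ED 90 B4.
Offset 16: leading byte 0xDF = 11011111 → 2-byte char #6 = DF 80.
Offset 18: leading byte 0xE1 = 11100001 → 3-byte char #7 = E1 BD A2.
Offset 21: leading byte 0xE3 = 11100011 → 3-byte char #8 = E3 81 A7.
Leading byte 0xE3 = 11100011 matches 1110xxxx → 3-byte sequence.
Byte 1: 0xE3 = 11100011, payload 0011 (4 bits).
Byte 2: 0x81 = 10000001 (10xxxxxx ✓), payload 000001.
Byte 3: 0xA7 = 10100111 (10xxxxxx ✓), payload 100111.
Concatenate: 0011000001100111 = 0x3067 (16 bits → U+3067).

U+3067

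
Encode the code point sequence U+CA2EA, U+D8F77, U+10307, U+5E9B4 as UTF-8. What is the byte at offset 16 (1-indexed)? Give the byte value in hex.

0xB4

1-indexed offset 16 is 0-indexed offset 15.
U+CA2EA → 4-byte form F3 8A 8B AA at offsets 0–3.
U+D8F77 → 4-byte form F3 98 BD B7 at offsets 4–7.
U+10307 → 4-byte form F0 90 8C 87 at offsets 8–11.
U+5E9B4 → 4-byte form F1 9E A6 B4 at offsets 12–15.
Offset 15 falls in char 4's range; it's byte 4 of F1 9E A6 B4 = 0xB4.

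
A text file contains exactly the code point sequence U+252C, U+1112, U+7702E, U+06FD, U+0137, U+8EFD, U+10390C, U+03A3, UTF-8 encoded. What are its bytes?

E2 94 AC E1 84 92 F1 B7 80 AE DB BD C4 B7 E8 BB BD F4 83 A4 8C CE A3

U+252C: 3-byte form → E2 94 AC.
U+1112: 3-byte form → E1 84 92.
U+7702E: 4-byte form → F1 B7 80 AE.
U+06FD: 2-byte form → DB BD.
U+0137: 2-byte form → C4 B7.
U+8EFD: 3-byte form → E8 BB BD.
U+10390C: 4-byte form → F4 83 A4 8C.
U+03A3: 2-byte form → CE A3.
Concatenated (23 bytes): E2 94 AC E1 84 92 F1 B7 80 AE DB BD C4 B7 E8 BB BD F4 83 A4 8C CE A3.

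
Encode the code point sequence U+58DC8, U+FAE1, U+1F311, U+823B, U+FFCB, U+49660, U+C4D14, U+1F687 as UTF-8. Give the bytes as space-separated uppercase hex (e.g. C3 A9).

F1 98 B7 88 EF AB A1 F0 9F 8C 91 E8 88 BB EF BF 8B F1 89 99 A0 F3 84 B4 94 F0 9F 9A 87

U+58DC8: 4-byte form → F1 98 B7 88.
U+FAE1: 3-byte form → EF AB A1.
U+1F311: 4-byte form → F0 9F 8C 91.
U+823B: 3-byte form → E8 88 BB.
U+FFCB: 3-byte form → EF BF 8B.
U+49660: 4-byte form → F1 89 99 A0.
U+C4D14: 4-byte form → F3 84 B4 94.
U+1F687: 4-byte form → F0 9F 9A 87.
Concatenated (29 bytes): F1 98 B7 88 EF AB A1 F0 9F 8C 91 E8 88 BB EF BF 8B F1 89 99 A0 F3 84 B4 94 F0 9F 9A 87.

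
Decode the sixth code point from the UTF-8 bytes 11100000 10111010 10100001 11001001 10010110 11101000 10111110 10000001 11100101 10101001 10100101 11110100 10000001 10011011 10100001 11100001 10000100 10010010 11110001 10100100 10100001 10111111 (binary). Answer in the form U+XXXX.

Offset 0: leading byte 0xE0 = 11100000 → 3-byte char #1 = E0 BA A1.
Offset 3: leading byte 0xC9 = 11001001 → 2-byte char #2 = C9 96.
Offset 5: leading byte 0xE8 = 11101000 → 3-byte char #3 = E8 BE 81.
Offset 8: leading byte 0xE5 = 11100101 → 3-byte char #4 = E5 A9 A5.
Offset 11: leading byte 0xF4 = 11110100 → 4-byte char #5 = F4 81 9B A1.
Offset 15: leading byte 0xE1 = 11100001 → 3-byte char #6 = E1 84 92.
Leading byte 0xE1 = 11100001 matches 1110xxxx → 3-byte sequence.
Byte 1: 0xE1 = 11100001, payload 0001 (4 bits).
Byte 2: 0x84 = 10000100 (10xxxxxx ✓), payload 000100.
Byte 3: 0x92 = 10010010 (10xxxxxx ✓), payload 010010.
Concatenate: 0001000100010010 = 0x1112 (16 bits → U+1112).

U+1112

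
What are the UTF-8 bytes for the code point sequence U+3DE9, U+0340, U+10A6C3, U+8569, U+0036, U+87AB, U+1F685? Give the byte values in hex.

E3 B7 A9 CD 80 F4 8A 9B 83 E8 95 A9 36 E8 9E AB F0 9F 9A 85

U+3DE9: 3-byte form → E3 B7 A9.
U+0340: 2-byte form → CD 80.
U+10A6C3: 4-byte form → F4 8A 9B 83.
U+8569: 3-byte form → E8 95 A9.
U+0036: 1-byte form → 36.
U+87AB: 3-byte form → E8 9E AB.
U+1F685: 4-byte form → F0 9F 9A 85.
Concatenated (20 bytes): E3 B7 A9 CD 80 F4 8A 9B 83 E8 95 A9 36 E8 9E AB F0 9F 9A 85.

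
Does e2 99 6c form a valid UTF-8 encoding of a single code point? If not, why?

Leading byte 0xE2 = 11100010 → 3-byte form.
Byte 3 is 0x6C = 01101100, which is not 10xxxxxx — expected a continuation byte.

invalid (non-continuation byte where continuation expected)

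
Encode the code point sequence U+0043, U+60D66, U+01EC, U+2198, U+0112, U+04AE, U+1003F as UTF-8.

43 F1 A0 B5 A6 C7 AC E2 86 98 C4 92 D2 AE F0 90 80 BF

U+0043: 1-byte form → 43.
U+60D66: 4-byte form → F1 A0 B5 A6.
U+01EC: 2-byte form → C7 AC.
U+2198: 3-byte form → E2 86 98.
U+0112: 2-byte form → C4 92.
U+04AE: 2-byte form → D2 AE.
U+1003F: 4-byte form → F0 90 80 BF.
Concatenated (18 bytes): 43 F1 A0 B5 A6 C7 AC E2 86 98 C4 92 D2 AE F0 90 80 BF.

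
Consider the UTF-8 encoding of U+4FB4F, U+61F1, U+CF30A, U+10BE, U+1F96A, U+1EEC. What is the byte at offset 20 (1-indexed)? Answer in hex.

1-indexed offset 20 is 0-indexed offset 19.
U+4FB4F → 4-byte form F1 8F AD 8F at offsets 0–3.
U+61F1 → 3-byte form E6 87 B1 at offsets 4–6.
U+CF30A → 4-byte form F3 8F 8C 8A at offsets 7–10.
U+10BE → 3-byte form E1 82 BE at offsets 11–13.
U+1F96A → 4-byte form F0 9F A5 AA at offsets 14–17.
U+1EEC → 3-byte form E1 BB AC at offsets 18–20.
Offset 19 falls in char 6's range; it's byte 2 of E1 BB AC = 0xBB.

0xBB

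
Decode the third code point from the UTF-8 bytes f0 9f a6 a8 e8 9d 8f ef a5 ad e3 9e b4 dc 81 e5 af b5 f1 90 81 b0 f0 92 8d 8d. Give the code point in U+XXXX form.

U+F96D

Offset 0: leading byte 0xF0 = 11110000 → 4-byte char #1 = F0 9F A6 A8.
Offset 4: leading byte 0xE8 = 11101000 → 3-byte char #2 = E8 9D 8F.
Offset 7: leading byte 0xEF = 11101111 → 3-byte char #3 = EF A5 AD.
Leading byte 0xEF = 11101111 matches 1110xxxx → 3-byte sequence.
Byte 1: 0xEF = 11101111, payload 1111 (4 bits).
Byte 2: 0xA5 = 10100101 (10xxxxxx ✓), payload 100101.
Byte 3: 0xAD = 10101101 (10xxxxxx ✓), payload 101101.
Concatenate: 1111100101101101 = 0xF96D (16 bits → U+F96D).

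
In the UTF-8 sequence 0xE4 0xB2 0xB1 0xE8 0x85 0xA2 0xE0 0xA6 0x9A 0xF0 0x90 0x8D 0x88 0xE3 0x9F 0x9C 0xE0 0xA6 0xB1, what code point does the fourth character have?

Offset 0: leading byte 0xE4 = 11100100 → 3-byte char #1 = E4 B2 B1.
Offset 3: leading byte 0xE8 = 11101000 → 3-byte char #2 = E8 85 A2.
Offset 6: leading byte 0xE0 = 11100000 → 3-byte char #3 = E0 A6 9A.
Offset 9: leading byte 0xF0 = 11110000 → 4-byte char #4 = F0 90 8D 88.
Leading byte 0xF0 = 11110000 matches 11110xxx → 4-byte sequence.
Byte 1: 0xF0 = 11110000, payload 000 (3 bits).
Byte 2: 0x90 = 10010000 (10xxxxxx ✓), payload 010000.
Byte 3: 0x8D = 10001101 (10xxxxxx ✓), payload 001101.
Byte 4: 0x88 = 10001000 (10xxxxxx ✓), payload 001000.
Concatenate: 000010000001101001000 = 0x10348 (21 bits → U+10348).

U+10348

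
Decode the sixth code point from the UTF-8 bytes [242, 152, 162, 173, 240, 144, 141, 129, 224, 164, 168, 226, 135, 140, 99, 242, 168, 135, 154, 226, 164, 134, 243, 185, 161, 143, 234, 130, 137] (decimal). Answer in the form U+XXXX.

Offset 0: leading byte 0xF2 = 11110010 → 4-byte char #1 = F2 98 A2 AD.
Offset 4: leading byte 0xF0 = 11110000 → 4-byte char #2 = F0 90 8D 81.
Offset 8: leading byte 0xE0 = 11100000 → 3-byte char #3 = E0 A4 A8.
Offset 11: leading byte 0xE2 = 11100010 → 3-byte char #4 = E2 87 8C.
Offset 14: leading byte 0x63 = 01100011 → 1-byte char #5 = 63.
Offset 15: leading byte 0xF2 = 11110010 → 4-byte char #6 = F2 A8 87 9A.
Leading byte 0xF2 = 11110010 matches 11110xxx → 4-byte sequence.
Byte 1: 0xF2 = 11110010, payload 010 (3 bits).
Byte 2: 0xA8 = 10101000 (10xxxxxx ✓), payload 101000.
Byte 3: 0x87 = 10000111 (10xxxxxx ✓), payload 000111.
Byte 4: 0x9A = 10011010 (10xxxxxx ✓), payload 011010.
Concatenate: 010101000000111011010 = 0xA81DA (21 bits → U+A81DA).

U+A81DA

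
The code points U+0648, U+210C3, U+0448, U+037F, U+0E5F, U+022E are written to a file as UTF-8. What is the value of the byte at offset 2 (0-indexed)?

U+0648 → 2-byte form D9 88 at offsets 0–1.
U+210C3 → 4-byte form F0 A1 83 83 at offsets 2–5.
Offset 2 falls in char 2's range; it's byte 1 of F0 A1 83 83 = 0xF0.

0xF0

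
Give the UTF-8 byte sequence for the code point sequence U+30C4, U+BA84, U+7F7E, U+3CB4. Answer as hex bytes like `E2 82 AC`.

E3 83 84 EB AA 84 E7 BD BE E3 B2 B4

U+30C4: 3-byte form → E3 83 84.
U+BA84: 3-byte form → EB AA 84.
U+7F7E: 3-byte form → E7 BD BE.
U+3CB4: 3-byte form → E3 B2 B4.
Concatenated (12 bytes): E3 83 84 EB AA 84 E7 BD BE E3 B2 B4.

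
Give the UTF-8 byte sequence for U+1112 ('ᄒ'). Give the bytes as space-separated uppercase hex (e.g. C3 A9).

U+1112 = 0x1112 = 4370 decimal. In range U+0800–U+FFFF → 3-byte form: 1110xxxx 10xxxxxx 10xxxxxx.
Binary (16 bits): 0001000100010010.
Split 4+6+6: 0001 | 000100 | 010010.
Byte 1: 11100001 = 0xE1.
Byte 2: 10000100 = 0x84.
Byte 3: 10010010 = 0x92.

E1 84 92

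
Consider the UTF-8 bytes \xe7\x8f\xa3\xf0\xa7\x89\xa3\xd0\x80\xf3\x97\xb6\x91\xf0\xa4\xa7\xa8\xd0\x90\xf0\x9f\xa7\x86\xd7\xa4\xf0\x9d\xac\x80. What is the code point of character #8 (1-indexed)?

Offset 0: leading byte 0xE7 = 11100111 → 3-byte char #1 = E7 8F A3.
Offset 3: leading byte 0xF0 = 11110000 → 4-byte char #2 = F0 A7 89 A3.
Offset 7: leading byte 0xD0 = 11010000 → 2-byte char #3 = D0 80.
Offset 9: leading byte 0xF3 = 11110011 → 4-byte char #4 = F3 97 B6 91.
Offset 13: leading byte 0xF0 = 11110000 → 4-byte char #5 = F0 A4 A7 A8.
Offset 17: leading byte 0xD0 = 11010000 → 2-byte char #6 = D0 90.
Offset 19: leading byte 0xF0 = 11110000 → 4-byte char #7 = F0 9F A7 86.
Offset 23: leading byte 0xD7 = 11010111 → 2-byte char #8 = D7 A4.
Leading byte 0xD7 = 11010111 matches 110xxxxx → 2-byte sequence.
Byte 1: 0xD7 = 11010111, payload 10111 (5 bits).
Byte 2: 0xA4 = 10100100 (10xxxxxx ✓), payload 100100.
Concatenate: 10111100100 = 0x5E4 (11 bits → U+05E4).

U+05E4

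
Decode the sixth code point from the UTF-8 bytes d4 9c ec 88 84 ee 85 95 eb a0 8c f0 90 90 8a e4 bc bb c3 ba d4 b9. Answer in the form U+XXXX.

U+4F3B

Offset 0: leading byte 0xD4 = 11010100 → 2-byte char #1 = D4 9C.
Offset 2: leading byte 0xEC = 11101100 → 3-byte char #2 = EC 88 84.
Offset 5: leading byte 0xEE = 11101110 → 3-byte char #3 = EE 85 95.
Offset 8: leading byte 0xEB = 11101011 → 3-byte char #4 = EB A0 8C.
Offset 11: leading byte 0xF0 = 11110000 → 4-byte char #5 = F0 90 90 8A.
Offset 15: leading byte 0xE4 = 11100100 → 3-byte char #6 = E4 BC BB.
Leading byte 0xE4 = 11100100 matches 1110xxxx → 3-byte sequence.
Byte 1: 0xE4 = 11100100, payload 0100 (4 bits).
Byte 2: 0xBC = 10111100 (10xxxxxx ✓), payload 111100.
Byte 3: 0xBB = 10111011 (10xxxxxx ✓), payload 111011.
Concatenate: 0100111100111011 = 0x4F3B (16 bits → U+4F3B).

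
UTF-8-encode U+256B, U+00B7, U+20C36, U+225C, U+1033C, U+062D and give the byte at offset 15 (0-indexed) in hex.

U+256B → 3-byte form E2 95 AB at offsets 0–2.
U+00B7 → 2-byte form C2 B7 at offsets 3–4.
U+20C36 → 4-byte form F0 A0 B0 B6 at offsets 5–8.
U+225C → 3-byte form E2 89 9C at offsets 9–11.
U+1033C → 4-byte form F0 90 8C BC at offsets 12–15.
Offset 15 falls in char 5's range; it's byte 4 of F0 90 8C BC = 0xBC.

0xBC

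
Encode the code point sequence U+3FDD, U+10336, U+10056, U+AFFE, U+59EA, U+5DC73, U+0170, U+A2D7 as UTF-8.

U+3FDD: 3-byte form → E3 BF 9D.
U+10336: 4-byte form → F0 90 8C B6.
U+10056: 4-byte form → F0 90 81 96.
U+AFFE: 3-byte form → EA BF BE.
U+59EA: 3-byte form → E5 A7 AA.
U+5DC73: 4-byte form → F1 9D B1 B3.
U+0170: 2-byte form → C5 B0.
U+A2D7: 3-byte form → EA 8B 97.
Concatenated (26 bytes): E3 BF 9D F0 90 8C B6 F0 90 81 96 EA BF BE E5 A7 AA F1 9D B1 B3 C5 B0 EA 8B 97.

E3 BF 9D F0 90 8C B6 F0 90 81 96 EA BF BE E5 A7 AA F1 9D B1 B3 C5 B0 EA 8B 97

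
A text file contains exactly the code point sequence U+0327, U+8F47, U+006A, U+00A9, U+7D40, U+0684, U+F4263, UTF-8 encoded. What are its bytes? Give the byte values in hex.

U+0327: 2-byte form → CC A7.
U+8F47: 3-byte form → E8 BD 87.
U+006A: 1-byte form → 6A.
U+00A9: 2-byte form → C2 A9.
U+7D40: 3-byte form → E7 B5 80.
U+0684: 2-byte form → DA 84.
U+F4263: 4-byte form → F3 B4 89 A3.
Concatenated (17 bytes): CC A7 E8 BD 87 6A C2 A9 E7 B5 80 DA 84 F3 B4 89 A3.

CC A7 E8 BD 87 6A C2 A9 E7 B5 80 DA 84 F3 B4 89 A3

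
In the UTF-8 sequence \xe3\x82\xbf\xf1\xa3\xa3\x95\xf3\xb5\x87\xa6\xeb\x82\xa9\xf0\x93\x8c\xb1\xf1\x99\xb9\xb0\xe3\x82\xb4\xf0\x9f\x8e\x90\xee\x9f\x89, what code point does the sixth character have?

U+59E70

Offset 0: leading byte 0xE3 = 11100011 → 3-byte char #1 = E3 82 BF.
Offset 3: leading byte 0xF1 = 11110001 → 4-byte char #2 = F1 A3 A3 95.
Offset 7: leading byte 0xF3 = 11110011 → 4-byte char #3 = F3 B5 87 A6.
Offset 11: leading byte 0xEB = 11101011 → 3-byte char #4 = EB 82 A9.
Offset 14: leading byte 0xF0 = 11110000 → 4-byte char #5 = F0 93 8C B1.
Offset 18: leading byte 0xF1 = 11110001 → 4-byte char #6 = F1 99 B9 B0.
Leading byte 0xF1 = 11110001 matches 11110xxx → 4-byte sequence.
Byte 1: 0xF1 = 11110001, payload 001 (3 bits).
Byte 2: 0x99 = 10011001 (10xxxxxx ✓), payload 011001.
Byte 3: 0xB9 = 10111001 (10xxxxxx ✓), payload 111001.
Byte 4: 0xB0 = 10110000 (10xxxxxx ✓), payload 110000.
Concatenate: 001011001111001110000 = 0x59E70 (21 bits → U+59E70).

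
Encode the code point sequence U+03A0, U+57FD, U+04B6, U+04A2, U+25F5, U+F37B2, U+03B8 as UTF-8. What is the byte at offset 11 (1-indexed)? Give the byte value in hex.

1-indexed offset 11 is 0-indexed offset 10.
U+03A0 → 2-byte form CE A0 at offsets 0–1.
U+57FD → 3-byte form E5 9F BD at offsets 2–4.
U+04B6 → 2-byte form D2 B6 at offsets 5–6.
U+04A2 → 2-byte form D2 A2 at offsets 7–8.
U+25F5 → 3-byte form E2 97 B5 at offsets 9–11.
Offset 10 falls in char 5's range; it's byte 2 of E2 97 B5 = 0x97.

0x97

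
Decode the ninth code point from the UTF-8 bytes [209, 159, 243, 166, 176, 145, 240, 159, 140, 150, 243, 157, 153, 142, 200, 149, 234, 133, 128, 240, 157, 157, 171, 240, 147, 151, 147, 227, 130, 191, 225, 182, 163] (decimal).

Offset 0: leading byte 0xD1 = 11010001 → 2-byte char #1 = D1 9F.
Offset 2: leading byte 0xF3 = 11110011 → 4-byte char #2 = F3 A6 B0 91.
Offset 6: leading byte 0xF0 = 11110000 → 4-byte char #3 = F0 9F 8C 96.
Offset 10: leading byte 0xF3 = 11110011 → 4-byte char #4 = F3 9D 99 8E.
Offset 14: leading byte 0xC8 = 11001000 → 2-byte char #5 = C8 95.
Offset 16: leading byte 0xEA = 11101010 → 3-byte char #6 = EA 85 80.
Offset 19: leading byte 0xF0 = 11110000 → 4-byte char #7 = F0 9D 9D AB.
Offset 23: leading byte 0xF0 = 11110000 → 4-byte char #8 = F0 93 97 93.
Offset 27: leading byte 0xE3 = 11100011 → 3-byte char #9 = E3 82 BF.
Leading byte 0xE3 = 11100011 matches 1110xxxx → 3-byte sequence.
Byte 1: 0xE3 = 11100011, payload 0011 (4 bits).
Byte 2: 0x82 = 10000010 (10xxxxxx ✓), payload 000010.
Byte 3: 0xBF = 10111111 (10xxxxxx ✓), payload 111111.
Concatenate: 0011000010111111 = 0x30BF (16 bits → U+30BF).

U+30BF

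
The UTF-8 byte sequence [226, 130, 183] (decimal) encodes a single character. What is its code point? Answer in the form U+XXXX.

U+20B7

Leading byte 0xE2 = 11100010 matches 1110xxxx → 3-byte sequence.
Byte 1: 0xE2 = 11100010, payload 0010 (4 bits).
Byte 2: 0x82 = 10000010 (10xxxxxx ✓), payload 000010.
Byte 3: 0xB7 = 10110111 (10xxxxxx ✓), payload 110111.
Concatenate: 0010000010110111 = 0x20B7 (16 bits → U+20B7).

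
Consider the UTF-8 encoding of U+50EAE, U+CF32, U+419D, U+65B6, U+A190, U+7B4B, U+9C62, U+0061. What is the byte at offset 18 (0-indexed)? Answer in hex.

U+50EAE → 4-byte form F1 90 BA AE at offsets 0–3.
U+CF32 → 3-byte form EC BC B2 at offsets 4–6.
U+419D → 3-byte form E4 86 9D at offsets 7–9.
U+65B6 → 3-byte form E6 96 B6 at offsets 10–12.
U+A190 → 3-byte form EA 86 90 at offsets 13–15.
U+7B4B → 3-byte form E7 AD 8B at offsets 16–18.
Offset 18 falls in char 6's range; it's byte 3 of E7 AD 8B = 0x8B.

0x8B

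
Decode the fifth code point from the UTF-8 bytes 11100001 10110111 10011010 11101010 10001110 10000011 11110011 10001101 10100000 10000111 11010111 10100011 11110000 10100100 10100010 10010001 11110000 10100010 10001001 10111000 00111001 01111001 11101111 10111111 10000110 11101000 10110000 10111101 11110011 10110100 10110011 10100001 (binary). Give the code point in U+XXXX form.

Offset 0: leading byte 0xE1 = 11100001 → 3-byte char #1 = E1 B7 9A.
Offset 3: leading byte 0xEA = 11101010 → 3-byte char #2 = EA 8E 83.
Offset 6: leading byte 0xF3 = 11110011 → 4-byte char #3 = F3 8D A0 87.
Offset 10: leading byte 0xD7 = 11010111 → 2-byte char #4 = D7 A3.
Offset 12: leading byte 0xF0 = 11110000 → 4-byte char #5 = F0 A4 A2 91.
Leading byte 0xF0 = 11110000 matches 11110xxx → 4-byte sequence.
Byte 1: 0xF0 = 11110000, payload 000 (3 bits).
Byte 2: 0xA4 = 10100100 (10xxxxxx ✓), payload 100100.
Byte 3: 0xA2 = 10100010 (10xxxxxx ✓), payload 100010.
Byte 4: 0x91 = 10010001 (10xxxxxx ✓), payload 010001.
Concatenate: 000100100100010010001 = 0x24891 (21 bits → U+24891).

U+24891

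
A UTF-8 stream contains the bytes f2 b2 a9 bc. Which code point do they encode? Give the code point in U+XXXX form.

U+B2A7C

Leading byte 0xF2 = 11110010 matches 11110xxx → 4-byte sequence.
Byte 1: 0xF2 = 11110010, payload 010 (3 bits).
Byte 2: 0xB2 = 10110010 (10xxxxxx ✓), payload 110010.
Byte 3: 0xA9 = 10101001 (10xxxxxx ✓), payload 101001.
Byte 4: 0xBC = 10111100 (10xxxxxx ✓), payload 111100.
Concatenate: 010110010101001111100 = 0xB2A7C (21 bits → U+B2A7C).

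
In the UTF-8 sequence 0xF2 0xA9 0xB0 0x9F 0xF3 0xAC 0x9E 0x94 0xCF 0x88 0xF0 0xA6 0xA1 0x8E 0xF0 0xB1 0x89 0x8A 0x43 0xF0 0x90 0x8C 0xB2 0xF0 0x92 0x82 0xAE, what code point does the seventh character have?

U+10332

Offset 0: leading byte 0xF2 = 11110010 → 4-byte char #1 = F2 A9 B0 9F.
Offset 4: leading byte 0xF3 = 11110011 → 4-byte char #2 = F3 AC 9E 94.
Offset 8: leading byte 0xCF = 11001111 → 2-byte char #3 = CF 88.
Offset 10: leading byte 0xF0 = 11110000 → 4-byte char #4 = F0 A6 A1 8E.
Offset 14: leading byte 0xF0 = 11110000 → 4-byte char #5 = F0 B1 89 8A.
Offset 18: leading byte 0x43 = 01000011 → 1-byte char #6 = 43.
Offset 19: leading byte 0xF0 = 11110000 → 4-byte char #7 = F0 90 8C B2.
Leading byte 0xF0 = 11110000 matches 11110xxx → 4-byte sequence.
Byte 1: 0xF0 = 11110000, payload 000 (3 bits).
Byte 2: 0x90 = 10010000 (10xxxxxx ✓), payload 010000.
Byte 3: 0x8C = 10001100 (10xxxxxx ✓), payload 001100.
Byte 4: 0xB2 = 10110010 (10xxxxxx ✓), payload 110010.
Concatenate: 000010000001100110010 = 0x10332 (21 bits → U+10332).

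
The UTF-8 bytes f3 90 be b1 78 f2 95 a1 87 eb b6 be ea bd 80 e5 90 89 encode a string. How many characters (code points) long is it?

Byte at offset 0: 0xF3 = 11110011 → 4-byte char (#1). Advance 4.
Byte at offset 4: 0x78 = 01111000 → 1-byte char (#2). Advance 1.
Byte at offset 5: 0xF2 = 11110010 → 4-byte char (#3). Advance 4.
Byte at offset 9: 0xEB = 11101011 → 3-byte char (#4). Advance 3.
Byte at offset 12: 0xEA = 11101010 → 3-byte char (#5). Advance 3.
Byte at offset 15: 0xE5 = 11100101 → 3-byte char (#6). Advance 3.
Reached end at offset 18 after 6 code points.

6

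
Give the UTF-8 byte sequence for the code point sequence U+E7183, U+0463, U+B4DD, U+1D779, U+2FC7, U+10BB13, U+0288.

U+E7183: 4-byte form → F3 A7 86 83.
U+0463: 2-byte form → D1 A3.
U+B4DD: 3-byte form → EB 93 9D.
U+1D779: 4-byte form → F0 9D 9D B9.
U+2FC7: 3-byte form → E2 BF 87.
U+10BB13: 4-byte form → F4 8B AC 93.
U+0288: 2-byte form → CA 88.
Concatenated (22 bytes): F3 A7 86 83 D1 A3 EB 93 9D F0 9D 9D B9 E2 BF 87 F4 8B AC 93 CA 88.

F3 A7 86 83 D1 A3 EB 93 9D F0 9D 9D B9 E2 BF 87 F4 8B AC 93 CA 88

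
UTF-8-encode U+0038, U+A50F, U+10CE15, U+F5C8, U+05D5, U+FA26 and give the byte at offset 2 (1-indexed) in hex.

1-indexed offset 2 is 0-indexed offset 1.
U+0038 → 1-byte form 38 at offsets 0–0.
U+A50F → 3-byte form EA 94 8F at offsets 1–3.
Offset 1 falls in char 2's range; it's byte 1 of EA 94 8F = 0xEA.

0xEA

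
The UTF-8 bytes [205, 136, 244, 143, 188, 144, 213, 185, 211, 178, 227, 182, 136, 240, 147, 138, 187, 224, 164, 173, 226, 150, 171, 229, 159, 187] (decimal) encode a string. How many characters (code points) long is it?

Byte at offset 0: 0xCD = 11001101 → 2-byte char (#1). Advance 2.
Byte at offset 2: 0xF4 = 11110100 → 4-byte char (#2). Advance 4.
Byte at offset 6: 0xD5 = 11010101 → 2-byte char (#3). Advance 2.
Byte at offset 8: 0xD3 = 11010011 → 2-byte char (#4). Advance 2.
Byte at offset 10: 0xE3 = 11100011 → 3-byte char (#5). Advance 3.
Byte at offset 13: 0xF0 = 11110000 → 4-byte char (#6). Advance 4.
Byte at offset 17: 0xE0 = 11100000 → 3-byte char (#7). Advance 3.
Byte at offset 20: 0xE2 = 11100010 → 3-byte char (#8). Advance 3.
Byte at offset 23: 0xE5 = 11100101 → 3-byte char (#9). Advance 3.
Reached end at offset 26 after 9 code points.

9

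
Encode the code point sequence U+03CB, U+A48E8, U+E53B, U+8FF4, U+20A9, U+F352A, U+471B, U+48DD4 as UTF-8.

CF 8B F2 A4 A3 A8 EE 94 BB E8 BF B4 E2 82 A9 F3 B3 94 AA E4 9C 9B F1 88 B7 94

U+03CB: 2-byte form → CF 8B.
U+A48E8: 4-byte form → F2 A4 A3 A8.
U+E53B: 3-byte form → EE 94 BB.
U+8FF4: 3-byte form → E8 BF B4.
U+20A9: 3-byte form → E2 82 A9.
U+F352A: 4-byte form → F3 B3 94 AA.
U+471B: 3-byte form → E4 9C 9B.
U+48DD4: 4-byte form → F1 88 B7 94.
Concatenated (26 bytes): CF 8B F2 A4 A3 A8 EE 94 BB E8 BF B4 E2 82 A9 F3 B3 94 AA E4 9C 9B F1 88 B7 94.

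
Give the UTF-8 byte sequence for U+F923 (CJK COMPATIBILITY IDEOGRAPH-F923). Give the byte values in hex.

EF A4 A3

U+F923 = 0xF923 = 63779 decimal. In range U+0800–U+FFFF → 3-byte form: 1110xxxx 10xxxxxx 10xxxxxx.
Binary (16 bits): 1111100100100011.
Split 4+6+6: 1111 | 100100 | 100011.
Byte 1: 11101111 = 0xEF.
Byte 2: 10100100 = 0xA4.
Byte 3: 10100011 = 0xA3.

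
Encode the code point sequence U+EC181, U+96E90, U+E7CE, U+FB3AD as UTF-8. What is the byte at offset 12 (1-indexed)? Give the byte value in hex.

1-indexed offset 12 is 0-indexed offset 11.
U+EC181 → 4-byte form F3 AC 86 81 at offsets 0–3.
U+96E90 → 4-byte form F2 96 BA 90 at offsets 4–7.
U+E7CE → 3-byte form EE 9F 8E at offsets 8–10.
U+FB3AD → 4-byte form F3 BB 8E AD at offsets 11–14.
Offset 11 falls in char 4's range; it's byte 1 of F3 BB 8E AD = 0xF3.

0xF3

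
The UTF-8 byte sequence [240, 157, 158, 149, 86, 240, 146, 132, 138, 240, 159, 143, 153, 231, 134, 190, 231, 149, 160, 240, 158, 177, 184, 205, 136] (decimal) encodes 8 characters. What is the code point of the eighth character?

U+0348

Offset 0: leading byte 0xF0 = 11110000 → 4-byte char #1 = F0 9D 9E 95.
Offset 4: leading byte 0x56 = 01010110 → 1-byte char #2 = 56.
Offset 5: leading byte 0xF0 = 11110000 → 4-byte char #3 = F0 92 84 8A.
Offset 9: leading byte 0xF0 = 11110000 → 4-byte char #4 = F0 9F 8F 99.
Offset 13: leading byte 0xE7 = 11100111 → 3-byte char #5 = E7 86 BE.
Offset 16: leading byte 0xE7 = 11100111 → 3-byte char #6 = E7 95 A0.
Offset 19: leading byte 0xF0 = 11110000 → 4-byte char #7 = F0 9E B1 B8.
Offset 23: leading byte 0xCD = 11001101 → 2-byte char #8 = CD 88.
Leading byte 0xCD = 11001101 matches 110xxxxx → 2-byte sequence.
Byte 1: 0xCD = 11001101, payload 01101 (5 bits).
Byte 2: 0x88 = 10001000 (10xxxxxx ✓), payload 001000.
Concatenate: 01101001000 = 0x348 (11 bits → U+0348).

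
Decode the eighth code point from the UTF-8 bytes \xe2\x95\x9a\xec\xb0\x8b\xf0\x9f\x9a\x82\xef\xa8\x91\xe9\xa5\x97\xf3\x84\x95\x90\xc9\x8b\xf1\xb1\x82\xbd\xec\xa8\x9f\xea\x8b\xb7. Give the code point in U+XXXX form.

U+710BD

Offset 0: leading byte 0xE2 = 11100010 → 3-byte char #1 = E2 95 9A.
Offset 3: leading byte 0xEC = 11101100 → 3-byte char #2 = EC B0 8B.
Offset 6: leading byte 0xF0 = 11110000 → 4-byte char #3 = F0 9F 9A 82.
Offset 10: leading byte 0xEF = 11101111 → 3-byte char #4 = EF A8 91.
Offset 13: leading byte 0xE9 = 11101001 → 3-byte char #5 = E9 A5 97.
Offset 16: leading byte 0xF3 = 11110011 → 4-byte char #6 = F3 84 95 90.
Offset 20: leading byte 0xC9 = 11001001 → 2-byte char #7 = C9 8B.
Offset 22: leading byte 0xF1 = 11110001 → 4-byte char #8 = F1 B1 82 BD.
Leading byte 0xF1 = 11110001 matches 11110xxx → 4-byte sequence.
Byte 1: 0xF1 = 11110001, payload 001 (3 bits).
Byte 2: 0xB1 = 10110001 (10xxxxxx ✓), payload 110001.
Byte 3: 0x82 = 10000010 (10xxxxxx ✓), payload 000010.
Byte 4: 0xBD = 10111101 (10xxxxxx ✓), payload 111101.
Concatenate: 001110001000010111101 = 0x710BD (21 bits → U+710BD).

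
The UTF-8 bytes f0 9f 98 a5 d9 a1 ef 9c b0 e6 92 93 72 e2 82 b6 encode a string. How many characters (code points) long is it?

6

Byte at offset 0: 0xF0 = 11110000 → 4-byte char (#1). Advance 4.
Byte at offset 4: 0xD9 = 11011001 → 2-byte char (#2). Advance 2.
Byte at offset 6: 0xEF = 11101111 → 3-byte char (#3). Advance 3.
Byte at offset 9: 0xE6 = 11100110 → 3-byte char (#4). Advance 3.
Byte at offset 12: 0x72 = 01110010 → 1-byte char (#5). Advance 1.
Byte at offset 13: 0xE2 = 11100010 → 3-byte char (#6). Advance 3.
Reached end at offset 16 after 6 code points.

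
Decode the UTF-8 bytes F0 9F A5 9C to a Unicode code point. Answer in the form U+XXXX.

U+1F95C

Leading byte 0xF0 = 11110000 matches 11110xxx → 4-byte sequence.
Byte 1: 0xF0 = 11110000, payload 000 (3 bits).
Byte 2: 0x9F = 10011111 (10xxxxxx ✓), payload 011111.
Byte 3: 0xA5 = 10100101 (10xxxxxx ✓), payload 100101.
Byte 4: 0x9C = 10011100 (10xxxxxx ✓), payload 011100.
Concatenate: 000011111100101011100 = 0x1F95C (21 bits → U+1F95C).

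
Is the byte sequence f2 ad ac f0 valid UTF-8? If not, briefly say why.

invalid (non-continuation byte where continuation expected)

Leading byte 0xF2 = 11110010 → 4-byte form.
Byte 4 is 0xF0 = 11110000, which is not 10xxxxxx — expected a continuation byte.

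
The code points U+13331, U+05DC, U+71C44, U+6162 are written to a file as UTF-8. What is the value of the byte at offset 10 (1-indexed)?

1-indexed offset 10 is 0-indexed offset 9.
U+13331 → 4-byte form F0 93 8C B1 at offsets 0–3.
U+05DC → 2-byte form D7 9C at offsets 4–5.
U+71C44 → 4-byte form F1 B1 B1 84 at offsets 6–9.
Offset 9 falls in char 3's range; it's byte 4 of F1 B1 B1 84 = 0x84.

0x84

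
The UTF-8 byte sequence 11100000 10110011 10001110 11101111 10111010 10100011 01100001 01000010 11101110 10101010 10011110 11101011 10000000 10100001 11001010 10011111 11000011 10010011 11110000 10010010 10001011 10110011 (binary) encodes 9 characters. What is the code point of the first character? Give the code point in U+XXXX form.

Offset 0: leading byte 0xE0 = 11100000 → 3-byte char #1 = E0 B3 8E.
Leading byte 0xE0 = 11100000 matches 1110xxxx → 3-byte sequence.
Byte 1: 0xE0 = 11100000, payload 0000 (4 bits).
Byte 2: 0xB3 = 10110011 (10xxxxxx ✓), payload 110011.
Byte 3: 0x8E = 10001110 (10xxxxxx ✓), payload 001110.
Concatenate: 0000110011001110 = 0xCCE (16 bits → U+0CCE).

U+0CCE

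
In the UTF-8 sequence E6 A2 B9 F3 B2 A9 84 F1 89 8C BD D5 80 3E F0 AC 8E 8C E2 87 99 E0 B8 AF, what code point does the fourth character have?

Offset 0: leading byte 0xE6 = 11100110 → 3-byte char #1 = E6 A2 B9.
Offset 3: leading byte 0xF3 = 11110011 → 4-byte char #2 = F3 B2 A9 84.
Offset 7: leading byte 0xF1 = 11110001 → 4-byte char #3 = F1 89 8C BD.
Offset 11: leading byte 0xD5 = 11010101 → 2-byte char #4 = D5 80.
Leading byte 0xD5 = 11010101 matches 110xxxxx → 2-byte sequence.
Byte 1: 0xD5 = 11010101, payload 10101 (5 bits).
Byte 2: 0x80 = 10000000 (10xxxxxx ✓), payload 000000.
Concatenate: 10101000000 = 0x540 (11 bits → U+0540).

U+0540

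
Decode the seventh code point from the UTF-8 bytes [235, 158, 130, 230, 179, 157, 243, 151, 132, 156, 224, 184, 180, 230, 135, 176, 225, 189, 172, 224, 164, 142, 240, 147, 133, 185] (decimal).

Offset 0: leading byte 0xEB = 11101011 → 3-byte char #1 = EB 9E 82.
Offset 3: leading byte 0xE6 = 11100110 → 3-byte char #2 = E6 B3 9D.
Offset 6: leading byte 0xF3 = 11110011 → 4-byte char #3 = F3 97 84 9C.
Offset 10: leading byte 0xE0 = 11100000 → 3-byte char #4 = E0 B8 B4.
Offset 13: leading byte 0xE6 = 11100110 → 3-byte char #5 = E6 87 B0.
Offset 16: leading byte 0xE1 = 11100001 → 3-byte char #6 = E1 BD AC.
Offset 19: leading byte 0xE0 = 11100000 → 3-byte char #7 = E0 A4 8E.
Leading byte 0xE0 = 11100000 matches 1110xxxx → 3-byte sequence.
Byte 1: 0xE0 = 11100000, payload 0000 (4 bits).
Byte 2: 0xA4 = 10100100 (10xxxxxx ✓), payload 100100.
Byte 3: 0x8E = 10001110 (10xxxxxx ✓), payload 001110.
Concatenate: 0000100100001110 = 0x90E (16 bits → U+090E).

U+090E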